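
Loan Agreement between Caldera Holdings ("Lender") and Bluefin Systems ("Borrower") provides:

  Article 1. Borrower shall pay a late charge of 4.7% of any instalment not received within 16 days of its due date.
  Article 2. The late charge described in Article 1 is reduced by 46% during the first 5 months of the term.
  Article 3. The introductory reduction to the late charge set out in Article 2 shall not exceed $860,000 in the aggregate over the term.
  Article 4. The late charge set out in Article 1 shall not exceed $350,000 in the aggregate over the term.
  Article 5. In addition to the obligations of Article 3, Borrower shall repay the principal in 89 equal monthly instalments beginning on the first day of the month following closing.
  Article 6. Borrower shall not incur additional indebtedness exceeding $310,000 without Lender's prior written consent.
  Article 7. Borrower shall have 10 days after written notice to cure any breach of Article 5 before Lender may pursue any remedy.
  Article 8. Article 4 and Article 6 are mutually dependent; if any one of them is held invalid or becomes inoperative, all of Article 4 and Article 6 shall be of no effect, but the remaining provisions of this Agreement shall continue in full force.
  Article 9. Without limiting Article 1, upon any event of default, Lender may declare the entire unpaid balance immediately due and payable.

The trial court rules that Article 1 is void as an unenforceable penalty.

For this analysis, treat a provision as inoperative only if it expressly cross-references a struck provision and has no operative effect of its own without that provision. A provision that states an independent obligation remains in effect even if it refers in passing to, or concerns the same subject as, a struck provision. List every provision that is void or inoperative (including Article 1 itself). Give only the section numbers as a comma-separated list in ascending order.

1, 2, 3, 4, 6

Article 1 is struck. The whole of Article 2 is the introductory reduction to the late charge, defined by reference to Article 1, so Article 2 cannot stand once Article 1 is removed. Article 4 does nothing except set the aggregate cap on the late charge by reference to Article 1; with Article 1 gone it has no independent effect and is inoperative. Article 3 has no operative effect of its own apart from Article 2 and is therefore inoperative. Although Article 5 refers to Article 3, its operative terms do not depend on Article 3, so it remains in effect. Article 9 mentions Article 1 but its own obligation stands independently of Article 1, so Article 9 is not affected. Article 8 declares Article 4 and Article 6 mutually dependent; since one of them has fallen, all of them are of no effect. That brings down Article 6 as well. The remainder continues in force under Article 8. The provisions still in force are Article 5, Article 7, Article 8, and Article 9.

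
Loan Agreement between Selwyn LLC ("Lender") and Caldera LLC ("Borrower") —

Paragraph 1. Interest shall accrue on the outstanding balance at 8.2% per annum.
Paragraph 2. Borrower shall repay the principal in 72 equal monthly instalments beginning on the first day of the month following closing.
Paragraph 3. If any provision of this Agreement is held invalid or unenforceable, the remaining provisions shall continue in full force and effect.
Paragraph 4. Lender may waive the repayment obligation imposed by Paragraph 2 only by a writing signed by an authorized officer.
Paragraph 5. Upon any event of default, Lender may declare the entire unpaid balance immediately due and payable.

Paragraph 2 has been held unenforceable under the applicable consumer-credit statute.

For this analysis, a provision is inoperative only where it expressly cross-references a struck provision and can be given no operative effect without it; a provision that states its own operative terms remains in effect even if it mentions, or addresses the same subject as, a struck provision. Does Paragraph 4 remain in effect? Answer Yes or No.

No

Paragraph 2 is struck. Paragraph 4 operates only by reference to Paragraph 2, so it falls with Paragraph 2. Under the severability clause in Paragraph 3, the remaining provisions continue in force. That leaves Paragraph 1, Paragraph 3, and Paragraph 5 in effect. Paragraph 4 is among the inoperative provisions, so the answer is no.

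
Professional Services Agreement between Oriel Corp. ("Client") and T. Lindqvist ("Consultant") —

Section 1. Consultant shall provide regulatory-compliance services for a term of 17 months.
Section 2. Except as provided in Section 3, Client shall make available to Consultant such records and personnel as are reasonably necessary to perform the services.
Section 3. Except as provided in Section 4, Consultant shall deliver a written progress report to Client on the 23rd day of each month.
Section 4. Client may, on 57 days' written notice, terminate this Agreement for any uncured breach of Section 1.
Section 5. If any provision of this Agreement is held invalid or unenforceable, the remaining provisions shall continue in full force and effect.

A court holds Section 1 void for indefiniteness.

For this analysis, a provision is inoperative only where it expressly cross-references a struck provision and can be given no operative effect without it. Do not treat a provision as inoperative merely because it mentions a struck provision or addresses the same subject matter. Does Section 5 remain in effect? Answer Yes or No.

Section 1 is struck. Section 4 merely fixes the termination right for breach of Section 1; with Section 1 gone it has nothing to operate on and falls away. Although Section 3 refers to Section 4, its operative terms do not depend on Section 4, so it remains in effect. Under the severability clause in Section 5, the remaining provisions continue in force. The provisions still in force are Section 2, Section 3, and Section 5. Section 5 is among the surviving provisions, so the answer is yes.

Yes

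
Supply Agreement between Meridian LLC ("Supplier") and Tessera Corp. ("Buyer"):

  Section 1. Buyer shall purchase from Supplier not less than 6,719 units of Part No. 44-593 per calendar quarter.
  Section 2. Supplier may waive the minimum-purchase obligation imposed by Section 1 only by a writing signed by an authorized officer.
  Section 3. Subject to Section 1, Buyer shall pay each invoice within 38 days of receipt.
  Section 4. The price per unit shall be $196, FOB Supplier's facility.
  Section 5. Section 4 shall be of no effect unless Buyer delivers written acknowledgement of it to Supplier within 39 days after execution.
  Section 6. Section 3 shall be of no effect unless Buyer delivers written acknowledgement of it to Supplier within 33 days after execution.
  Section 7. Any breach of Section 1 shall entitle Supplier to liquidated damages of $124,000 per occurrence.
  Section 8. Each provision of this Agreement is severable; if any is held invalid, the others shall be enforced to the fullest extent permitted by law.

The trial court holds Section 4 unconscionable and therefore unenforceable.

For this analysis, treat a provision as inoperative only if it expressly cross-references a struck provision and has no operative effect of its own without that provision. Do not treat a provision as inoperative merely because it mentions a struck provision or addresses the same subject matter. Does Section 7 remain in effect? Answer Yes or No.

Yes

Section 4 is struck. The only function of Section 5 is the acknowledgement condition for Section 4, so it cannot stand once Section 4 is removed. Section 8 is a severability clause and preserves every provision that can still be given independent effect. The provisions still in force are Section 1, Section 2, Section 3, Section 6, Section 7, and Section 8. Section 7 is among the surviving provisions, so the answer is yes.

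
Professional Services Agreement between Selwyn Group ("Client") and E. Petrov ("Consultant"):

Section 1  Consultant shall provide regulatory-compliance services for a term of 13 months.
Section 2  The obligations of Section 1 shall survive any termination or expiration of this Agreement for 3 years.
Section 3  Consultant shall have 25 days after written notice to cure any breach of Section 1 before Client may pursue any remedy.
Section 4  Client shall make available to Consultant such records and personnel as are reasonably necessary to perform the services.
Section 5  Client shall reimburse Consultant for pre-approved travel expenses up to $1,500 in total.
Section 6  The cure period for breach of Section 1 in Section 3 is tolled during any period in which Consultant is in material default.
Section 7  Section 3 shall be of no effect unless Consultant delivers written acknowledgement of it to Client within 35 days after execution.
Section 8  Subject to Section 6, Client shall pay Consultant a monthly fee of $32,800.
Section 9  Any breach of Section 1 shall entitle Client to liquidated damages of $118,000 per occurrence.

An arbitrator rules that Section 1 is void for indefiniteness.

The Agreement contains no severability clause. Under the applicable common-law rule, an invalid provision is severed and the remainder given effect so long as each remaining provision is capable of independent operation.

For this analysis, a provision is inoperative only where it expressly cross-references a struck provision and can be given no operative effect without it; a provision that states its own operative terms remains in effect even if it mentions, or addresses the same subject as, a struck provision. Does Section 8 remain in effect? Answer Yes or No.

Yes

Section 1 is struck. The only function of Section 2 is the survival period for Section 1, so it cannot stand once Section 1 is removed. Section 3 has no operative effect of its own apart from Section 1 and is therefore inoperative. Section 9 operates only by reference to Section 1, so it falls with Section 1. Section 6 operates only by reference to Section 3, so it falls with Section 3. Section 7 merely fixes the acknowledgement condition for Section 3; with Section 3 gone it has nothing to operate on and falls away. Although Section 8 refers to Section 6, its operative terms do not depend on Section 6, so it remains in effect. Under the stated default rule, only provisions that cannot operate independently fall away; the rest are enforced. The provisions still in force are Section 4, Section 5, and Section 8. Section 8 is among the surviving provisions, so the answer is yes.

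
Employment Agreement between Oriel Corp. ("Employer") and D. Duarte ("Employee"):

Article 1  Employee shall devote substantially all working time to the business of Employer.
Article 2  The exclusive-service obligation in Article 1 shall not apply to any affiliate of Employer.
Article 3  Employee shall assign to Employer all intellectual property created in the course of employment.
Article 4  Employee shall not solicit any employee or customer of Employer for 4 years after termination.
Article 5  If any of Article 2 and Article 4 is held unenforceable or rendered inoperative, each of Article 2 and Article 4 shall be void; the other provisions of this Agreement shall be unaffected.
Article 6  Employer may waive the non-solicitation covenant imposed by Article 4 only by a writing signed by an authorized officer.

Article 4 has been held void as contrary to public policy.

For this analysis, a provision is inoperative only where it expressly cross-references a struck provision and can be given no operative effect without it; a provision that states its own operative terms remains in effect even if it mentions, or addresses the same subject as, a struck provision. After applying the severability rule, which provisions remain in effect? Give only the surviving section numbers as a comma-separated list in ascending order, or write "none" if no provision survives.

Article 4 is struck. The only function of Article 6 is the waiver condition for Article 4, so it cannot stand once Article 4 is removed. Article 5 declares Article 2 and Article 4 mutually dependent; since one of them has fallen, all of them are of no effect. That brings down Article 2 as well. The remainder continues in force under Article 5. The provisions still in force are Article 1, Article 3, and Article 5.

1, 3, 5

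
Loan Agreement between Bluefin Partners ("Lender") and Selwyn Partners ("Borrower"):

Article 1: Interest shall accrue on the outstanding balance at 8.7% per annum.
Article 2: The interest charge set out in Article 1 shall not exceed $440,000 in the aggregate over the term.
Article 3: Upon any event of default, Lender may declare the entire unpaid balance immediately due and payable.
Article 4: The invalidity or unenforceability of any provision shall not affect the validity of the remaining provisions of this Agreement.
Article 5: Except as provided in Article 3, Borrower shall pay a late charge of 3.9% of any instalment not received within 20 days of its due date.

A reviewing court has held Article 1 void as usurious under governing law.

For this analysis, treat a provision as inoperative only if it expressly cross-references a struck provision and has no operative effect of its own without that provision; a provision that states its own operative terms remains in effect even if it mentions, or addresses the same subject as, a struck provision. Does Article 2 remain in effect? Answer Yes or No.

No

Article 1 is struck. Article 2 does nothing except set the aggregate cap on the interest charge by reference to Article 1; with Article 1 gone it has no independent effect and is inoperative. Article 4 is a severability clause and preserves every provision that can still be given independent effect. Article 3, Article 4, and Article 5 remain in effect. Article 2 is among the inoperative provisions, so the answer is no.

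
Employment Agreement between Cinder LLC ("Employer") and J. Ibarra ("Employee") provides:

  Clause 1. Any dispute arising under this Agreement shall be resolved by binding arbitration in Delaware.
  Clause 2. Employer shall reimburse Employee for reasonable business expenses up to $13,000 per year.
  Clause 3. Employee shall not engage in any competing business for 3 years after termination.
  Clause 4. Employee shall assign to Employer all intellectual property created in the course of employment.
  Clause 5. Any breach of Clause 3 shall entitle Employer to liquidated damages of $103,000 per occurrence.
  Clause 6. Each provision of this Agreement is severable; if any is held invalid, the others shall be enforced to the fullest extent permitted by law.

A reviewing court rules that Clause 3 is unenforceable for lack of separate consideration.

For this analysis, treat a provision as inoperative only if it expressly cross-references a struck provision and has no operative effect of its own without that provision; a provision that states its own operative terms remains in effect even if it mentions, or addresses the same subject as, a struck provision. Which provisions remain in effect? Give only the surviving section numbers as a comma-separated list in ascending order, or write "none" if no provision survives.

1, 2, 4, 6

Clause 3 is struck. Clause 5 operates only by reference to Clause 3, so it falls with Clause 3. Under the severability clause in Clause 6, the remaining provisions continue in force. Clause 1, Clause 2, Clause 4, and Clause 6 remain in effect.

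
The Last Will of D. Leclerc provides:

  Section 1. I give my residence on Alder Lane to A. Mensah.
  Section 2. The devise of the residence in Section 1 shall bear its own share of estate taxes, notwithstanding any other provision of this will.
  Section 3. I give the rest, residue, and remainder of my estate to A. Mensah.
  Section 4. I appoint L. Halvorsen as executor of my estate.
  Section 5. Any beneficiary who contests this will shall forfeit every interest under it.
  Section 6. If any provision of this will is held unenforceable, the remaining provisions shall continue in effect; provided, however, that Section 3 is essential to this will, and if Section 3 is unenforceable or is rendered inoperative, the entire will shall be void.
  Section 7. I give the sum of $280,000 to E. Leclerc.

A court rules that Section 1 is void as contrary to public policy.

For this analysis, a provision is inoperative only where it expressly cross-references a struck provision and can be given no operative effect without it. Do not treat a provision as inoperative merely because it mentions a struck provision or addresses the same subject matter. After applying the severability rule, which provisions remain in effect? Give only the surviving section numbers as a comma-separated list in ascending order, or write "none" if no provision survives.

Section 1 is struck. Section 2 merely fixes the tax charge on Section 1; with Section 1 gone it has nothing to operate on and falls away. Section 6 makes Section 3 an essential term, but Section 3 is unaffected, so the severability proviso in Section 6 preserves the remaining provisions. Section 3, Section 4, Section 5, Section 6, and Section 7 remain in effect.

3, 4, 5, 6, 7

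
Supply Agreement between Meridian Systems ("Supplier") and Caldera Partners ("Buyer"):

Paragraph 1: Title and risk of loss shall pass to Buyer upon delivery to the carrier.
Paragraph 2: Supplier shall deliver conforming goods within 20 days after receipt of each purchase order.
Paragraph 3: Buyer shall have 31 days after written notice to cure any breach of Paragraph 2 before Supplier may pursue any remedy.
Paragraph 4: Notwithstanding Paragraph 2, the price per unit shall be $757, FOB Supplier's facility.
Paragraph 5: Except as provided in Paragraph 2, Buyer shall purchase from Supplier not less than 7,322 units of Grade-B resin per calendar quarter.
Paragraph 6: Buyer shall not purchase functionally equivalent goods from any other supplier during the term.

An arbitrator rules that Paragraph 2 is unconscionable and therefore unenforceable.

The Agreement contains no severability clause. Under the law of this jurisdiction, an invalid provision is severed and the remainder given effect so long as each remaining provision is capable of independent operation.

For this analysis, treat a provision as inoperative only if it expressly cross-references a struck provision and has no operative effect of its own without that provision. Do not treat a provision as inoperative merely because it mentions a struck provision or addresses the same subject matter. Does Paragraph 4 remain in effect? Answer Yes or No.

Paragraph 2 is struck. Paragraph 3 merely fixes the cure period for breach of Paragraph 2; with Paragraph 2 gone it has nothing to operate on and falls away. Paragraph 5 mentions Paragraph 2 but its own obligation stands independently of Paragraph 2, so Paragraph 5 is not affected. Although Paragraph 4 refers to Paragraph 2, its operative terms do not depend on Paragraph 2, so it remains in effect. With no severability clause, the stated default rule severs what cannot stand and enforces each remaining provision that can operate on its own. Paragraph 1, Paragraph 4, Paragraph 5, and Paragraph 6 remain in effect. Paragraph 4 is among the surviving provisions, so the answer is yes.

Yes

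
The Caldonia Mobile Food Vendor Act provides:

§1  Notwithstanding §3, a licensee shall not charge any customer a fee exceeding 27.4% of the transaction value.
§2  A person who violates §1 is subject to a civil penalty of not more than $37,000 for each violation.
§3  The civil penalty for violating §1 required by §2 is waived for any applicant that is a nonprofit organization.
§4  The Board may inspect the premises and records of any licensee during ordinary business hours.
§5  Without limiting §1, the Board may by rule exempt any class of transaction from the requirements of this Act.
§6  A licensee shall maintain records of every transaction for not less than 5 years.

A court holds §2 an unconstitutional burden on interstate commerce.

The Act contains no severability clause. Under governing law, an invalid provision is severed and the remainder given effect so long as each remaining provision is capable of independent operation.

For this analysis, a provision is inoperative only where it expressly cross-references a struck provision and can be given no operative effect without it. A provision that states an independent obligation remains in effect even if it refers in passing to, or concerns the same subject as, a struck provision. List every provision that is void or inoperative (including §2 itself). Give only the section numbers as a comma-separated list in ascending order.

§2 is struck. §3 does nothing except set the nonprofit waiver of the civil penalty for violating §1 by reference to §2; with §2 gone it has no independent effect and is inoperative. Although §1 refers to §3, its operative terms do not depend on §3, so it remains in effect. With no severability clause, the stated default rule severs what cannot stand and enforces each remaining provision that can operate on its own. That leaves §1, §4, §5, and §6 in effect.

2, 3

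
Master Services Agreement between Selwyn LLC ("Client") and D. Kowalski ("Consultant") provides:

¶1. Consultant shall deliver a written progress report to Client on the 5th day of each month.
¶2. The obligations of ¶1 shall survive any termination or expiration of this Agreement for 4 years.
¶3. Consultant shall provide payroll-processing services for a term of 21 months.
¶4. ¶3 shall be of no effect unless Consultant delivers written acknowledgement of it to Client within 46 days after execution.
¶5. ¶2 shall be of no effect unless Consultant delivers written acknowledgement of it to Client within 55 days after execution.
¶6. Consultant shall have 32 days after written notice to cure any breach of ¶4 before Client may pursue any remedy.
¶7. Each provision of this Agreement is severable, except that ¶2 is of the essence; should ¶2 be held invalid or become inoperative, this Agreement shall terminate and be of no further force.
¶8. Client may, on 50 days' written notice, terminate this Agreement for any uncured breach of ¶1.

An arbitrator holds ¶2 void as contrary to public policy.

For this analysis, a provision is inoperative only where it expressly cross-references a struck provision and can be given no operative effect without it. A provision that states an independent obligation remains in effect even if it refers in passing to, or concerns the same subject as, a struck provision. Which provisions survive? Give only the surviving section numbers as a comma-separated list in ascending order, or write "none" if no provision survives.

none

¶2 is struck. The only function of ¶5 is the acknowledgement condition for ¶2, so it cannot stand once ¶2 is removed. ¶7 makes ¶2 an essential term, and ¶2 is the provision held invalid; under ¶7, the entire Agreement is therefore void. No provision of the Agreement survives.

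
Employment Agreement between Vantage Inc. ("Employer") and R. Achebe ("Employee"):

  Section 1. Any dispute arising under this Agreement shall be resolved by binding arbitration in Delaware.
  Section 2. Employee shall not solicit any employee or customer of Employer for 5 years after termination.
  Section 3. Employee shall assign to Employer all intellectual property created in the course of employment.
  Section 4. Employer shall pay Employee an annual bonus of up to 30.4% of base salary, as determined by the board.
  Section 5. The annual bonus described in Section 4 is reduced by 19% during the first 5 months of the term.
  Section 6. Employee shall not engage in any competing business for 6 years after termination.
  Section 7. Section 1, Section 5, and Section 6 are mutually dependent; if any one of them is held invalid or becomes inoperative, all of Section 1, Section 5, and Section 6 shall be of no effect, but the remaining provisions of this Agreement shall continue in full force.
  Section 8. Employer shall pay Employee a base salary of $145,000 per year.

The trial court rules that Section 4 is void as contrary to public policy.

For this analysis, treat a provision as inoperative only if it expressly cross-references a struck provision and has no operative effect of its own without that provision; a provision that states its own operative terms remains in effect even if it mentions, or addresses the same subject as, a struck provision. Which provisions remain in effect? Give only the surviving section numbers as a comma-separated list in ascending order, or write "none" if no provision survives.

2, 3, 7, 8

Section 4 is struck. Section 5 does nothing except set the introductory reduction to the annual bonus by reference to Section 4; with Section 4 gone it has no independent effect and is inoperative. Section 7 declares Section 1, Section 5, and Section 6 mutually dependent; since one of them has fallen, all of them are of no effect. That brings down Section 1 and Section 6 as well. The remainder continues in force under Section 7. The provisions still in force are Section 2, Section 3, Section 7, and Section 8.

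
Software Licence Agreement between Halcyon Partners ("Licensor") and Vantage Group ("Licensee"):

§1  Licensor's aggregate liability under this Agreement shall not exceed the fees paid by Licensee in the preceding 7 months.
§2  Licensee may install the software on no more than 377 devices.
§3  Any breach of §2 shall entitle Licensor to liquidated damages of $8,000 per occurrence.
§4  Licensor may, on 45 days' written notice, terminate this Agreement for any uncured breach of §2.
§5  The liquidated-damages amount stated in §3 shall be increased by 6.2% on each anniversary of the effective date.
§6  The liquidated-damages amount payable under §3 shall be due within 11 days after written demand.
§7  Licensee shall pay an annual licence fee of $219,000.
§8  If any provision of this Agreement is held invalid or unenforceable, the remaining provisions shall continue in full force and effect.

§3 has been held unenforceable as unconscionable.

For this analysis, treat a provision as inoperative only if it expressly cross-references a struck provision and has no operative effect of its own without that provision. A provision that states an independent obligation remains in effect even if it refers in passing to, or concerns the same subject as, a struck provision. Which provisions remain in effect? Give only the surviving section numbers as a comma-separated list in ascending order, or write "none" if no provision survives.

§3 is struck. §5 operates only by reference to §3, so it falls with §3. §6 does nothing except set the payment deadline for the liquidated-damages amount by reference to §3; with §3 gone it has no independent effect and is inoperative. Under the severability clause in §8, the remaining provisions continue in force. That leaves §1, §2, §4, §7, and §8 in effect.

1, 2, 4, 7, 8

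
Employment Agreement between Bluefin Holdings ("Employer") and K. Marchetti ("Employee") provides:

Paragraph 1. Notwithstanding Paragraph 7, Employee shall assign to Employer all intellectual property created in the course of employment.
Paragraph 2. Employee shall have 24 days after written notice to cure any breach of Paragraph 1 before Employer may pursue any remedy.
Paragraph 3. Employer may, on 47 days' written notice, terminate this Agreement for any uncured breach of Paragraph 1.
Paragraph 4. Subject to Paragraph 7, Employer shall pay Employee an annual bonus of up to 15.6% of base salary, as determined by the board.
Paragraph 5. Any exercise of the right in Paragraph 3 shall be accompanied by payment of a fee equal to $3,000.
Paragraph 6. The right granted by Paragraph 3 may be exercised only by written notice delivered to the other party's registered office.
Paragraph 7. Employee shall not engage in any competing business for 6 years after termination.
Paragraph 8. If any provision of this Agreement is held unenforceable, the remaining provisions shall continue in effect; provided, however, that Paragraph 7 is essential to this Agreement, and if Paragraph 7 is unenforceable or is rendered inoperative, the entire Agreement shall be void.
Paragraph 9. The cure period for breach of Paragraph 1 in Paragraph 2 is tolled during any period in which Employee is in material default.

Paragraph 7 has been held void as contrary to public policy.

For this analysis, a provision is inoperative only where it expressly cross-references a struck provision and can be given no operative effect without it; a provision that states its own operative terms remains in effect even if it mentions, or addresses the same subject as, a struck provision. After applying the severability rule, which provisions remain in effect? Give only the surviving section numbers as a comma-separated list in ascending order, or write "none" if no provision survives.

Paragraph 7 is struck. No other provision's operative terms depend on Paragraph 7. Paragraph 8 makes Paragraph 7 an essential term, and Paragraph 7 is the provision held invalid; under Paragraph 8, the entire Agreement is therefore void. No provision of the Agreement survives.

none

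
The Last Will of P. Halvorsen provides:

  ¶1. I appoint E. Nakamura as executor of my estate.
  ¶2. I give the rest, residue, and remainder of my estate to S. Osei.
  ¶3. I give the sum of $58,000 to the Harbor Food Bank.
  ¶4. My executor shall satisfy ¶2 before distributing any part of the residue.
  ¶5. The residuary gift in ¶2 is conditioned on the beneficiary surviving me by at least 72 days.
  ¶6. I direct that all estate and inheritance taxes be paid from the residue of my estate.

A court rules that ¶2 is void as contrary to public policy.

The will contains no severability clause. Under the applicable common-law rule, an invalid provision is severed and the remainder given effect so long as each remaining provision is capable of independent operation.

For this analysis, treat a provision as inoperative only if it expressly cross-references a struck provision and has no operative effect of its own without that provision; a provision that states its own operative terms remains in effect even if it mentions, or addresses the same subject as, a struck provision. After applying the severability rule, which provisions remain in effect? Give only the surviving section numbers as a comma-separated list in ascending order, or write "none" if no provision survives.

1, 3, 6

¶2 is struck. ¶4 has no operative effect of its own apart from ¶2 and is therefore inoperative. The only function of ¶5 is the survivorship condition on ¶2, so it cannot stand once ¶2 is removed. Under the stated default rule, only provisions that cannot operate independently fall away; the rest are enforced. That leaves ¶1, ¶3, and ¶6 in effect.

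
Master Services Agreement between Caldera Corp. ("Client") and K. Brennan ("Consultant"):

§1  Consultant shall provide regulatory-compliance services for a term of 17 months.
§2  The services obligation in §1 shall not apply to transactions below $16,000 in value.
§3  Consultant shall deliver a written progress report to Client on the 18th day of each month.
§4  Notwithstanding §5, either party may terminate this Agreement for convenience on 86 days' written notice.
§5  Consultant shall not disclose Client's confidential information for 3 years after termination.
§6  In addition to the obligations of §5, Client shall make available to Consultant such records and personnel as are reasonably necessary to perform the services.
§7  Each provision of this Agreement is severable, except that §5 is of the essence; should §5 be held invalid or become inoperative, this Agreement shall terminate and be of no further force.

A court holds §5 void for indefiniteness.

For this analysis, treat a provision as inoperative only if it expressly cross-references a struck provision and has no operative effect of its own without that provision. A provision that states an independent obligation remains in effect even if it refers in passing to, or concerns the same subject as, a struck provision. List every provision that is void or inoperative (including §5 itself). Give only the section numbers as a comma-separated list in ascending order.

1, 2, 3, 4, 5, 6, 7

§5 is struck. Nothing else in the Agreement is defined by reference to §5. §7 makes §5 an essential term, and §5 is the provision held invalid; under §7, the entire Agreement is therefore void. No provision of the Agreement survives.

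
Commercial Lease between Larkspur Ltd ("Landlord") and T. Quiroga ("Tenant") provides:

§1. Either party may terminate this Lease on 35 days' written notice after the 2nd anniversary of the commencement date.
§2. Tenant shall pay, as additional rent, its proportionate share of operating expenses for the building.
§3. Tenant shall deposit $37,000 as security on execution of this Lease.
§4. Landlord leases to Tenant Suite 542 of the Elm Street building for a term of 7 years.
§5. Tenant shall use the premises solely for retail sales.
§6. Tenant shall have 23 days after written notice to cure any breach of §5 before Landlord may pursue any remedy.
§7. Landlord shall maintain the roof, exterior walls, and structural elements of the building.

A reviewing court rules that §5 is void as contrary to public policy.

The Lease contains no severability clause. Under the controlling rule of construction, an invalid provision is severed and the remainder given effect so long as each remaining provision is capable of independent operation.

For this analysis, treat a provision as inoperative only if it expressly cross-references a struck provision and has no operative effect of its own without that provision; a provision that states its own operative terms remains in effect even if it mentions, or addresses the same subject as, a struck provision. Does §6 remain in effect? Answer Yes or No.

§5 is struck. §6 has no operative effect of its own apart from §5 and is therefore inoperative. Under the stated default rule, only provisions that cannot operate independently fall away; the rest are enforced. §1, §2, §3, §4, and §7 remain in effect. §6 is among the inoperative provisions, so the answer is no.

No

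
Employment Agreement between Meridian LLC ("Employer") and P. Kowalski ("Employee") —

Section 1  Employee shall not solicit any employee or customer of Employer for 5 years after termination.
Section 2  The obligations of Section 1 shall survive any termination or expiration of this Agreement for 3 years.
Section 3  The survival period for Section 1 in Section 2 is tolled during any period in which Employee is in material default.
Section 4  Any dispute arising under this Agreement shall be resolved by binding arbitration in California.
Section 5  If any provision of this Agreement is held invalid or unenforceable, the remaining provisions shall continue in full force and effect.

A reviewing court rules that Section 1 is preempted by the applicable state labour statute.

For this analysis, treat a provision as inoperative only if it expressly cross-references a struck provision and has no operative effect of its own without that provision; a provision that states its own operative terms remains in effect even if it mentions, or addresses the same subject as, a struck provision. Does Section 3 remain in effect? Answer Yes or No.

No

Section 1 is struck. Section 2 has no operative effect of its own apart from Section 1 and is therefore inoperative. Section 3 operates only by reference to Section 2, so it falls with Section 2. Under the severability clause in Section 5, the remaining provisions continue in force. Section 4 and Section 5 remain in effect. Section 3 is among the inoperative provisions, so the answer is no.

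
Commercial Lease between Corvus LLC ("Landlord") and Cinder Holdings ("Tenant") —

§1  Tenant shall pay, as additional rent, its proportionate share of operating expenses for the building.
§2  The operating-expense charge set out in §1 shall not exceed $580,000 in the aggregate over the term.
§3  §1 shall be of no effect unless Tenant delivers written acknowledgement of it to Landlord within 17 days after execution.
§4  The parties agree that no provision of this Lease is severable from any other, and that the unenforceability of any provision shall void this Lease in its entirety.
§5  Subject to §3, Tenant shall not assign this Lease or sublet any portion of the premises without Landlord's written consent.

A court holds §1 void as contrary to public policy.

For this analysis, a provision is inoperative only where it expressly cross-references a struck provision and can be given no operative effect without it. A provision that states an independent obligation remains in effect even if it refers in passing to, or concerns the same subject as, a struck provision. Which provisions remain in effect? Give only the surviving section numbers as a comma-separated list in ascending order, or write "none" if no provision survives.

none

§1 is struck. §2 operates only by reference to §1, so it falls with §1. §3 operates only by reference to §1, so it falls with §1. §4 provides that the Lease is not severable, so the invalidity of any one provision voids the entire Lease. No provision of the Lease survives.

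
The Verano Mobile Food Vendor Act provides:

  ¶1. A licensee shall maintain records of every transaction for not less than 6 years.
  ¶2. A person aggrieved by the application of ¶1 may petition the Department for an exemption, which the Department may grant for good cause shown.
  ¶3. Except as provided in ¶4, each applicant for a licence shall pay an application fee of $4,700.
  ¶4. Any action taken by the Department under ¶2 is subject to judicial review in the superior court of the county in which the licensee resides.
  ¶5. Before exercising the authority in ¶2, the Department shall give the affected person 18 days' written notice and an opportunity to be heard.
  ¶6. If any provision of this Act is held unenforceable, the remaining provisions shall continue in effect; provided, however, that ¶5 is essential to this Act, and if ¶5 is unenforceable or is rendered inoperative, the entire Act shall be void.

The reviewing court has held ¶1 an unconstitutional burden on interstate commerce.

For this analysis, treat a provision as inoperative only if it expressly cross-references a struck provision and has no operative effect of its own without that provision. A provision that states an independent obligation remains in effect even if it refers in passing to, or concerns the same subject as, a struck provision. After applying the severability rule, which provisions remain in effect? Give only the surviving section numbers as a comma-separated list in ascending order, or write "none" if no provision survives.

none

¶1 is struck. ¶2 operates only by reference to ¶1, so it falls with ¶1. ¶4 has no operative effect of its own apart from ¶2 and is therefore inoperative. ¶5 has no operative effect of its own apart from ¶2 and is therefore inoperative. ¶6 makes ¶5 an essential term, and ¶5 has been rendered inoperative by the cascade; under ¶6, the entire Act is therefore void. No provision of the Act survives.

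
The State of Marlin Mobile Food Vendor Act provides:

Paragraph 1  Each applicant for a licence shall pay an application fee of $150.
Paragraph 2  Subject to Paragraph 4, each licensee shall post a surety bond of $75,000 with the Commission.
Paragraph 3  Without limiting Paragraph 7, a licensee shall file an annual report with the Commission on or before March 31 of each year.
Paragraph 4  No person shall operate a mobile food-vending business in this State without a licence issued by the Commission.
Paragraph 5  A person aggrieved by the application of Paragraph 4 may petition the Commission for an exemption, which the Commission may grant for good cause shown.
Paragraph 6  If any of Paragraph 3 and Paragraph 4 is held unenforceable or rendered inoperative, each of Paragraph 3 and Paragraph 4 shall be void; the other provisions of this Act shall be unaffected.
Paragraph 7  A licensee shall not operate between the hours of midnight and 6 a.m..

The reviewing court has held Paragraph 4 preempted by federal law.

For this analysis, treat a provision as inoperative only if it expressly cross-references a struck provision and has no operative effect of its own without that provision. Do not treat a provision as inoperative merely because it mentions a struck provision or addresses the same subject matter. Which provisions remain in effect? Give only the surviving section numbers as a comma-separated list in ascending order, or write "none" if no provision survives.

Paragraph 4 is struck. Paragraph 5 has no operative effect of its own apart from Paragraph 4 and is therefore inoperative. Although Paragraph 2 refers to Paragraph 4, its operative terms do not depend on Paragraph 4, so it remains in effect. Paragraph 6 declares Paragraph 3 and Paragraph 4 mutually dependent; since one of them has fallen, all of them are of no effect. That brings down Paragraph 3 as well. The remainder continues in force under Paragraph 6. The provisions still in force are Paragraph 1, Paragraph 2, Paragraph 6, and Paragraph 7.

1, 2, 6, 7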